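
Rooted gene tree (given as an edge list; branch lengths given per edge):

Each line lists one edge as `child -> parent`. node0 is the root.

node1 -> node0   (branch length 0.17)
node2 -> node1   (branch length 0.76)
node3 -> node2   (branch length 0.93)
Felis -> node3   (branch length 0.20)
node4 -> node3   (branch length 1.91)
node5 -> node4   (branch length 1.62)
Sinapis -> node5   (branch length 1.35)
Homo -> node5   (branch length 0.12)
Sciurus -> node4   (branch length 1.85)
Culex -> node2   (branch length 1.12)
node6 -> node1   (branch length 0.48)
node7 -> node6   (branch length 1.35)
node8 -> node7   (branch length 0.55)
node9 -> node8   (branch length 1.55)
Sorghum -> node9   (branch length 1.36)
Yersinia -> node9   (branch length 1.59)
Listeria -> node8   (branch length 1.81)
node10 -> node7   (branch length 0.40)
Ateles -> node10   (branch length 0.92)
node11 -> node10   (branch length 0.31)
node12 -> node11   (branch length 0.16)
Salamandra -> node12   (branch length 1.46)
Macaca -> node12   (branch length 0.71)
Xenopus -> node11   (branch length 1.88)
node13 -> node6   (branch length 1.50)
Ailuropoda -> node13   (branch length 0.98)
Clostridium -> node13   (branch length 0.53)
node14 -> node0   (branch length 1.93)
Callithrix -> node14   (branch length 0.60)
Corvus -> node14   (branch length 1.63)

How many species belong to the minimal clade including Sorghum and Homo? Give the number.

14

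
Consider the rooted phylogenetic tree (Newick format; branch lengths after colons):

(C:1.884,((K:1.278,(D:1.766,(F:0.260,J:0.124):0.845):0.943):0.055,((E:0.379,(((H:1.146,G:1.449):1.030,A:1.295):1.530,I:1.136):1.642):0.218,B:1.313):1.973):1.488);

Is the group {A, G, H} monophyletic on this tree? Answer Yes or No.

Yes

The most recent common ancestor of these taxa subtends ((H,G),A).
That clade has exactly 3 tips — every listed taxon and nothing else — so the group is monophyletic.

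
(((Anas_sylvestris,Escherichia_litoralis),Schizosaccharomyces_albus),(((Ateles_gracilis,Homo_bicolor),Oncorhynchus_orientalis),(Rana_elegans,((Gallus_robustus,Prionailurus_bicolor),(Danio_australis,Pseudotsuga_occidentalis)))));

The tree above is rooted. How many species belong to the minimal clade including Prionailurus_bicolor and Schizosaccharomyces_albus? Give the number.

The MRCA of Prionailurus_bicolor and Schizosaccharomyces_albus is the root, so the clade is the entire tree.
That clade contains 11 terminal taxa: Anas_sylvestris, Ateles_gracilis, Danio_australis, Escherichia_litoralis, Gallus_robustus, Homo_bicolor, Oncorhynchus_orientalis, Prionailurus_bicolor, Pseudotsuga_occidentalis, Rana_elegans, Schizosaccharomyces_albus.

11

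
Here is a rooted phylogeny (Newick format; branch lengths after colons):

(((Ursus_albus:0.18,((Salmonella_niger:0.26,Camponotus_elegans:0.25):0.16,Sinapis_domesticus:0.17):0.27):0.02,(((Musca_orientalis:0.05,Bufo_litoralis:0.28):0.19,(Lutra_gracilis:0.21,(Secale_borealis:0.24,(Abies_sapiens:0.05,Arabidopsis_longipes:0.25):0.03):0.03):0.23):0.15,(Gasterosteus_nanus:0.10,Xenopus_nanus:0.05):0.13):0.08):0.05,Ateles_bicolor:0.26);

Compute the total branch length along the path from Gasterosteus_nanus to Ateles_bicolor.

The path runs Gasterosteus_nanus → … → MRCA → … → Ateles_bicolor; the MRCA is the root of the tree.
Branch lengths along that path: 0.10 + 0.13 + 0.08 + 0.05 + 0.26 = 0.62.

0.62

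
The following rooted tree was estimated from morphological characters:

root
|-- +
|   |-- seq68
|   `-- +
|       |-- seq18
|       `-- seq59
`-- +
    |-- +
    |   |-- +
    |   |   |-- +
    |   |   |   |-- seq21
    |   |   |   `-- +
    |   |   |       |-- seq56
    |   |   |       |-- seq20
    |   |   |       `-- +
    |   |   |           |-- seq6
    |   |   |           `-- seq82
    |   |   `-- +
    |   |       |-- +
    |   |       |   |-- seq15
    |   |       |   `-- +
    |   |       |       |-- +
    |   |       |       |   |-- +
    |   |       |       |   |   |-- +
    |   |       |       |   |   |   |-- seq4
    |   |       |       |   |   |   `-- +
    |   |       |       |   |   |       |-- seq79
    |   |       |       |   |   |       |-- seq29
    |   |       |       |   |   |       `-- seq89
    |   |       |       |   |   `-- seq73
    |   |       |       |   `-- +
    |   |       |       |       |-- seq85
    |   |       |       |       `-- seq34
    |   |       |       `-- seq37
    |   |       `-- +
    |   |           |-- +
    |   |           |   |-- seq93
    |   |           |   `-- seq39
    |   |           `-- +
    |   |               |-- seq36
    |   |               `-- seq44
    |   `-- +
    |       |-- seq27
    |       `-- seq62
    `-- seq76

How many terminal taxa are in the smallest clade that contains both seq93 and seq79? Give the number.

The MRCA of seq93 and seq79 is the node subtending ((seq15,((((seq4,(seq79,seq29,seq89)),seq73),(seq85,seq34)),seq37)),((seq93,seq39),(seq36,seq44))).
That clade contains 13 terminal taxa: seq15, seq29, seq34, seq36, seq37, seq39, seq4, seq44, seq73, seq79, seq85, seq89, seq93.

13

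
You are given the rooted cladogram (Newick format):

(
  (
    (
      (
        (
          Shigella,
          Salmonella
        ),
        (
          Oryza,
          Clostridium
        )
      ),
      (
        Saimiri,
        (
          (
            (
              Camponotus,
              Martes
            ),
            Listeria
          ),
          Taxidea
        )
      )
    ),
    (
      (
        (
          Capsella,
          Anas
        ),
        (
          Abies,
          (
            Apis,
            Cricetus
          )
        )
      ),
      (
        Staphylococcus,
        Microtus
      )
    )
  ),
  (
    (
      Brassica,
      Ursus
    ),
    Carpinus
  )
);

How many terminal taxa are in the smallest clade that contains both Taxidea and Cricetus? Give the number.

The MRCA of Taxidea and Cricetus is the node subtending ((((Shigella,Salmonella),(Oryza,Clostridium)),(Saimiri,(((Camponotus,Martes),Listeria),Taxidea))),(((Capsella,Anas),(Abies,(Apis,Cricetus))),(Staphylococcus,Microtus))).
That clade contains 16 terminal taxa: Abies, Anas, Apis, Camponotus, Capsella, Clostridium, Cricetus, Listeria, Martes, Microtus, Oryza, Saimiri, Salmonella, Shigella, Staphylococcus, Taxidea.

16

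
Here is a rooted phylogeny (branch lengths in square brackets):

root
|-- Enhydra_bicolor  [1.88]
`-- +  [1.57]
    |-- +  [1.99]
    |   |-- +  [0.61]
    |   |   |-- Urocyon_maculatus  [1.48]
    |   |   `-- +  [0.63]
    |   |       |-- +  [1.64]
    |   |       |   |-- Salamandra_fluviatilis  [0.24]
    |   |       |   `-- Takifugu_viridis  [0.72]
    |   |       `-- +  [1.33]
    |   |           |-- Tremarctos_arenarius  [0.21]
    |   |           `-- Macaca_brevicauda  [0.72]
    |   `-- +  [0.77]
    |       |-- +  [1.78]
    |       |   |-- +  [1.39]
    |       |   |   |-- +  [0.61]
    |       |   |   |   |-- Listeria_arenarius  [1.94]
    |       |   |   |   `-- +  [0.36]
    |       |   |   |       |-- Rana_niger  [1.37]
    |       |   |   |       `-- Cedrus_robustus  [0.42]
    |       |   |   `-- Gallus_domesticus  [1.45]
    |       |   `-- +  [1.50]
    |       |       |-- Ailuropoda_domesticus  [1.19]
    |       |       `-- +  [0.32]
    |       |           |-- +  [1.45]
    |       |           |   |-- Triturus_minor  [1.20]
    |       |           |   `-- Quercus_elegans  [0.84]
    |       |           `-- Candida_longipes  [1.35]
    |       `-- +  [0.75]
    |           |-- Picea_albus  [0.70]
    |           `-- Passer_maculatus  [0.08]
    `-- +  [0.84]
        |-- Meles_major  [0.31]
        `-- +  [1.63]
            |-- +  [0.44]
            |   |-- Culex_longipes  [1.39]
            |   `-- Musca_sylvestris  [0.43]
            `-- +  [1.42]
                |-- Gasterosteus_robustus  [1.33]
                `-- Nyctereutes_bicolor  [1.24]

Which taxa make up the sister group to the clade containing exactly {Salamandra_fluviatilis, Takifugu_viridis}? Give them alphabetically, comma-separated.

The clade containing exactly {Salamandra_fluviatilis, Takifugu_viridis} attaches to the tree at the node subtending ((Salamandra_fluviatilis,Takifugu_viridis),(Tremarctos_arenarius,Macaca_brevicauda)).
The other lineage descending from that same node — the sister group — is (Tremarctos_arenarius,Macaca_brevicauda); its 2 tips in alphabetical order are the answer.

Macaca_brevicauda, Tremarctos_arenarius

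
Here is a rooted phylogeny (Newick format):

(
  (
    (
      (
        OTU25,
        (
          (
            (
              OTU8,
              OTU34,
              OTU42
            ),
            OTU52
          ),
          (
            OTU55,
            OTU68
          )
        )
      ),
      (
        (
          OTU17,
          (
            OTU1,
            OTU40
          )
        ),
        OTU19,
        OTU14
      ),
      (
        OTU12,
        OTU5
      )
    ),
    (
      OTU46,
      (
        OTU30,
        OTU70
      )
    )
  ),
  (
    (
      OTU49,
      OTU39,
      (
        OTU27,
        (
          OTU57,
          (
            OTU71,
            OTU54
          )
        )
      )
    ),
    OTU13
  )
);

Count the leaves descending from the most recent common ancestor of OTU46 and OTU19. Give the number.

17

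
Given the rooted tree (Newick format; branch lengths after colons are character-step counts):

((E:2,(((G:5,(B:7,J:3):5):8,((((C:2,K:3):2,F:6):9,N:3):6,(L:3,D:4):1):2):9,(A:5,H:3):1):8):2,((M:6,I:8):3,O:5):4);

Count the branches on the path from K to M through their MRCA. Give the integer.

The MRCA of K and M is the root of the tree.
From K up to that node: 8 branches. From M up to the same node: 3 branches. Total: 8 + 3 = 11.

11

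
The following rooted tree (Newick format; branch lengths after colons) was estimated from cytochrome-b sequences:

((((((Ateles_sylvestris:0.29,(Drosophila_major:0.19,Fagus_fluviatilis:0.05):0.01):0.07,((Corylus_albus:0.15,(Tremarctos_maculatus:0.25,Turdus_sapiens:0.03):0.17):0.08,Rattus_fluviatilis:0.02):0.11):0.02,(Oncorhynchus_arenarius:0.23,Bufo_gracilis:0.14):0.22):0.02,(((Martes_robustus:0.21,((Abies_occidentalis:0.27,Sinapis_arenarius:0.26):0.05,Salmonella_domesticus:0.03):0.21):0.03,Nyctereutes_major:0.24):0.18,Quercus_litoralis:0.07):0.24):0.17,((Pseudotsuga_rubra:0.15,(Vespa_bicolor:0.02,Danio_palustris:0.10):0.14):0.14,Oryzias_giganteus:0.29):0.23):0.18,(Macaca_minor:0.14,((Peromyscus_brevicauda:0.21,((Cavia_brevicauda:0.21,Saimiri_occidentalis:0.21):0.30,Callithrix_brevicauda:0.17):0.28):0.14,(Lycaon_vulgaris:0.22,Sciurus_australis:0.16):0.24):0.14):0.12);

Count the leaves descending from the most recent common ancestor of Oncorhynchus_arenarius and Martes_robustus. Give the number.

The MRCA of Oncorhynchus_arenarius and Martes_robustus is the node subtending ((((Ateles_sylvestris,(Drosophila_major,Fagus_fluviatilis)),((Corylus_albus,(Tremarctos_maculatus,Turdus_sapiens)),Rattus_fluviatilis)),(Oncorhynchus_arenarius,Bufo_gracilis)),(((Martes_robustus,((Abies_occidentalis,Sinapis_arenarius),Salmonella_domesticus)),Nyctereutes_major),Quercus_litoralis)).
That clade contains 15 terminal taxa: Abies_occidentalis, Ateles_sylvestris, Bufo_gracilis, Corylus_albus, Drosophila_major, Fagus_fluviatilis, Martes_robustus, Nyctereutes_major, Oncorhynchus_arenarius, Quercus_litoralis, Rattus_fluviatilis, Salmonella_domesticus, Sinapis_arenarius, Tremarctos_maculatus, Turdus_sapiens.

15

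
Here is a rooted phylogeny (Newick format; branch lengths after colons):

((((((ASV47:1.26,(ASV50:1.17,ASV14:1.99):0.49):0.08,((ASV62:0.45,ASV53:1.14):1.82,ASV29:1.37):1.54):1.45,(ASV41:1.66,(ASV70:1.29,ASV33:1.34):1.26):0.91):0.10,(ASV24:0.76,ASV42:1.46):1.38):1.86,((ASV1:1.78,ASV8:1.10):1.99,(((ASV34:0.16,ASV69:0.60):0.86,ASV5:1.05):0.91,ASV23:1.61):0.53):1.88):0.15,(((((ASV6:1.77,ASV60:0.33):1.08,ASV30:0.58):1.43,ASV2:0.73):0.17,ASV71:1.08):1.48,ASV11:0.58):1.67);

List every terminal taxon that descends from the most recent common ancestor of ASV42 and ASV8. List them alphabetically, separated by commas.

ASV1, ASV14, ASV23, ASV24, ASV29, ASV33, ASV34, ASV41, ASV42, ASV47, ASV5, ASV50, ASV53, ASV62, ASV69, ASV70, ASV8

Tracing ASV42: it sits inside (ASV24,ASV42).
Tracing ASV8: it sits inside (ASV1,ASV8).
The smallest clade enclosing both is (((((ASV47,(ASV50,ASV14)),((ASV62,ASV53),ASV29)),(ASV41,(ASV70,ASV33))),(ASV24,ASV42)),((ASV1,ASV8),(((ASV34,ASV69),ASV5),ASV23))); the answer is its 17 terminal taxa in alphabetical order.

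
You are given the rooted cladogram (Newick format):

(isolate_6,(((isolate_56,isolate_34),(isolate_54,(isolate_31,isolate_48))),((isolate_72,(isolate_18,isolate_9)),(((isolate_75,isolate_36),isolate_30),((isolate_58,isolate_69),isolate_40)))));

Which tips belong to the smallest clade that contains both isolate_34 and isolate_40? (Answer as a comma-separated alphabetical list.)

Tracing isolate_34: it sits inside (isolate_56,isolate_34).
Tracing isolate_40: it sits inside ((isolate_58,isolate_69),isolate_40).
The smallest clade enclosing both is (((isolate_56,isolate_34),(isolate_54,(isolate_31,isolate_48))),((isolate_72,(isolate_18,isolate_9)),(((isolate_75,isolate_36),isolate_30),((isolate_58,isolate_69),isolate_40)))); the answer is its 14 terminal taxa in alphabetical order.

isolate_18, isolate_30, isolate_31, isolate_34, isolate_36, isolate_40, isolate_48, isolate_54, isolate_56, isolate_58, isolate_69, isolate_72, isolate_75, isolate_9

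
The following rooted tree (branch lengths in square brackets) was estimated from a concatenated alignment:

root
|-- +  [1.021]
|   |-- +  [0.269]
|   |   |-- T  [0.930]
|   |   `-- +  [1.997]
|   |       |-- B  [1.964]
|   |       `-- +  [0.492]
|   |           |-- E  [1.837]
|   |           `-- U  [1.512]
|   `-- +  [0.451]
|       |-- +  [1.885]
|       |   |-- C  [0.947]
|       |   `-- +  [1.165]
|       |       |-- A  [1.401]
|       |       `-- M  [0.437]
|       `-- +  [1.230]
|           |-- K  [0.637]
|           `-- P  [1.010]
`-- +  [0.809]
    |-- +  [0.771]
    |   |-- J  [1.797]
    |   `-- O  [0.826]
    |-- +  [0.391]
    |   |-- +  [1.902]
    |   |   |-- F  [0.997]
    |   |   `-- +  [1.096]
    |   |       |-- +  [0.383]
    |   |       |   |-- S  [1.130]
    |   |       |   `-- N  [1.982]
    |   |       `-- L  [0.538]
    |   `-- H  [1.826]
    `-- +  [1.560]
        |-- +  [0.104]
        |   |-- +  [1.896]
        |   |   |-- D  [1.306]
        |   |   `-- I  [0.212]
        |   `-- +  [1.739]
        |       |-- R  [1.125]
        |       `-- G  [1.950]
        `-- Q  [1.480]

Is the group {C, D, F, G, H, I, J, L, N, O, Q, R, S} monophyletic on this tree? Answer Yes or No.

No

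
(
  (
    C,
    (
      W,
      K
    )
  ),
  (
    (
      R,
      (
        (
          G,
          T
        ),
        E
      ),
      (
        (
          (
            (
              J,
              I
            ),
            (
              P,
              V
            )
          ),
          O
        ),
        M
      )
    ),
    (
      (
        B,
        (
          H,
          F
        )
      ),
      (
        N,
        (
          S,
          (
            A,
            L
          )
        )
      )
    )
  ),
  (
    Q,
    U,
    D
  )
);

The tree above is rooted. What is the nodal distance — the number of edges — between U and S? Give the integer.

7

The MRCA of U and S is the root of the tree.
From U up to that node: 2 branches. From S up to the same node: 5 branches. Total: 2 + 5 = 7.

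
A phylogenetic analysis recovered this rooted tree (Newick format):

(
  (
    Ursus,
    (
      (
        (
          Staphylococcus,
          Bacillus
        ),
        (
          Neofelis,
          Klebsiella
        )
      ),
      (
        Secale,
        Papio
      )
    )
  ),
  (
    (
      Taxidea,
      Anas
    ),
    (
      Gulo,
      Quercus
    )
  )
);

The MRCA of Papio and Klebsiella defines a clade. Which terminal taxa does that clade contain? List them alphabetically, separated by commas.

Bacillus, Klebsiella, Neofelis, Papio, Secale, Staphylococcus

Tracing Papio: it sits inside (Secale,Papio).
Tracing Klebsiella: it sits inside (Neofelis,Klebsiella).
The smallest clade enclosing both is (((Staphylococcus,Bacillus),(Neofelis,Klebsiella)),(Secale,Papio)); the answer is its 6 terminal taxa in alphabetical order.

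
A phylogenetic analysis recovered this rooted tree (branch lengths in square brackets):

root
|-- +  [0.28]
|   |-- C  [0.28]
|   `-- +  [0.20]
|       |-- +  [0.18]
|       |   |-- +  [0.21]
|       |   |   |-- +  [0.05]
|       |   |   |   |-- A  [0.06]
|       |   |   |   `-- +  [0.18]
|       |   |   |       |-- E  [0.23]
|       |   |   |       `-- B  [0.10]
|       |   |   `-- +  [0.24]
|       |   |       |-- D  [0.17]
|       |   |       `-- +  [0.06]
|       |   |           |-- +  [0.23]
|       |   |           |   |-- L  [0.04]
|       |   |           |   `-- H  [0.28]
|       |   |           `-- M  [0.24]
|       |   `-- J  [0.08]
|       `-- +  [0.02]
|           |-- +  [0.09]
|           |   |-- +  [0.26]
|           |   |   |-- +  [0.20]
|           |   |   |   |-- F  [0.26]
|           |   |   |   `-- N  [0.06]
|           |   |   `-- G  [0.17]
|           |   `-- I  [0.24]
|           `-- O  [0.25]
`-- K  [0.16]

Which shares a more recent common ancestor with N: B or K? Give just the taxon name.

B

The MRCA of N and B subtends ((((A,(E,B)),(D,((L,H),M))),J),((((F,N),G),I),O)) (13 taxa).
The MRCA of N and K is the root, subtending the entire tree (15 taxa).
The first is nested inside the second, so N shares a more recent common ancestor with B.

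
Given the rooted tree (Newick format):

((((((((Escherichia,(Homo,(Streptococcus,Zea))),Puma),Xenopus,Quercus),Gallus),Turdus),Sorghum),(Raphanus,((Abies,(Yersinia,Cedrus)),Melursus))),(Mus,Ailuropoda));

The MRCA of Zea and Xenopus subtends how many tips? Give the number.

The MRCA of Zea and Xenopus is the node subtending (((Escherichia,(Homo,(Streptococcus,Zea))),Puma),Xenopus,Quercus).
That clade contains 7 terminal taxa: Escherichia, Homo, Puma, Quercus, Streptococcus, Xenopus, Zea.

7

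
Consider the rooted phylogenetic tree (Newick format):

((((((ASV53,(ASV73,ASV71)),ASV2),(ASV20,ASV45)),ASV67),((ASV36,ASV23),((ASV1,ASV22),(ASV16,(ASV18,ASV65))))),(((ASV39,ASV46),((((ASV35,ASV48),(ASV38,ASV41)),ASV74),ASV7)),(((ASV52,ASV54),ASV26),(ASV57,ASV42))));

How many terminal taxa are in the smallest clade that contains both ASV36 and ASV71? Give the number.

The MRCA of ASV36 and ASV71 is the node subtending (((((ASV53,(ASV73,ASV71)),ASV2),(ASV20,ASV45)),ASV67),((ASV36,ASV23),((ASV1,ASV22),(ASV16,(ASV18,ASV65))))).
That clade contains 14 terminal taxa: ASV1, ASV16, ASV18, ASV2, ASV20, ASV22, ASV23, ASV36, ASV45, ASV53, ASV65, ASV67, ASV71, ASV73.

14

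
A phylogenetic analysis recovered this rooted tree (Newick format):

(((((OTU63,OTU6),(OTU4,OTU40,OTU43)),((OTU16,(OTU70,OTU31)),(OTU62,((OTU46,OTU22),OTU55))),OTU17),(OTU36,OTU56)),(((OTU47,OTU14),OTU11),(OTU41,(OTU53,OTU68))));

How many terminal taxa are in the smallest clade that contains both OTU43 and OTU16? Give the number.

The MRCA of OTU43 and OTU16 is the node subtending (((OTU63,OTU6),(OTU4,OTU40,OTU43)),((OTU16,(OTU70,OTU31)),(OTU62,((OTU46,OTU22),OTU55))),OTU17).
That clade contains 13 terminal taxa: OTU16, OTU17, OTU22, OTU31, OTU4, OTU40, OTU43, OTU46, OTU55, OTU6, OTU62, OTU63, OTU70.

13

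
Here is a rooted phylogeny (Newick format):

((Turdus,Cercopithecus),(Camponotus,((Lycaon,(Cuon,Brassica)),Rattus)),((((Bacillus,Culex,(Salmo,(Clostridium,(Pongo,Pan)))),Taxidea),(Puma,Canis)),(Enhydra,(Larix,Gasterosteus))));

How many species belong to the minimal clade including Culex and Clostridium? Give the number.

6

The MRCA of Culex and Clostridium is the node subtending (Bacillus,Culex,(Salmo,(Clostridium,(Pongo,Pan)))).
That clade contains 6 terminal taxa: Bacillus, Clostridium, Culex, Pan, Pongo, Salmo.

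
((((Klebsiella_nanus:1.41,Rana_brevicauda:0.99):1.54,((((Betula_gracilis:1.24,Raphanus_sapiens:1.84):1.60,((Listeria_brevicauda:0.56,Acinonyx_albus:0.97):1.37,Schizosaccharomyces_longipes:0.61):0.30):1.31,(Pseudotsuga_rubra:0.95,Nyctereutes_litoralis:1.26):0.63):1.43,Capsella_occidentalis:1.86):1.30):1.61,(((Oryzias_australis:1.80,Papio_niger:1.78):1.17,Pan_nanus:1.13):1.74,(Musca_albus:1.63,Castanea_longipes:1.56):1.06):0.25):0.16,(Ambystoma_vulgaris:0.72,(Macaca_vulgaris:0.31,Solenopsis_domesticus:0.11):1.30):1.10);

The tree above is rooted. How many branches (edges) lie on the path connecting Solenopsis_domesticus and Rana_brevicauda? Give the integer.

7

The MRCA of Solenopsis_domesticus and Rana_brevicauda is the root of the tree.
From Solenopsis_domesticus up to that node: 3 branches. From Rana_brevicauda up to the same node: 4 branches. Total: 3 + 4 = 7.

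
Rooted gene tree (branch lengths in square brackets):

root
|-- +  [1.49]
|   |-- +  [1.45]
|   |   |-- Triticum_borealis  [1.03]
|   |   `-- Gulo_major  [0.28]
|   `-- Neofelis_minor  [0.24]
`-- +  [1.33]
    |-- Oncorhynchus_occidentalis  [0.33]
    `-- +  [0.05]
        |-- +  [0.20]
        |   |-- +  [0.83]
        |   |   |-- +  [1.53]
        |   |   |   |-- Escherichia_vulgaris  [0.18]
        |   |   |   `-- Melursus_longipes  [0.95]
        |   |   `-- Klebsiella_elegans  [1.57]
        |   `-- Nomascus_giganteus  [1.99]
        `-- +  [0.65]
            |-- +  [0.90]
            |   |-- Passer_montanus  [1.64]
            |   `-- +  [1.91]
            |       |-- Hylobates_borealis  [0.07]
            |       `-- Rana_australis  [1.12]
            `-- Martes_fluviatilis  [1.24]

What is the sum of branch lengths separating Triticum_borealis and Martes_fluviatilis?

The path runs Triticum_borealis → … → MRCA → … → Martes_fluviatilis; the MRCA is the root of the tree.
Branch lengths along that path: 1.03 + 1.45 + 1.49 + 1.33 + 0.05 + 0.65 + 1.24 = 7.24.

7.24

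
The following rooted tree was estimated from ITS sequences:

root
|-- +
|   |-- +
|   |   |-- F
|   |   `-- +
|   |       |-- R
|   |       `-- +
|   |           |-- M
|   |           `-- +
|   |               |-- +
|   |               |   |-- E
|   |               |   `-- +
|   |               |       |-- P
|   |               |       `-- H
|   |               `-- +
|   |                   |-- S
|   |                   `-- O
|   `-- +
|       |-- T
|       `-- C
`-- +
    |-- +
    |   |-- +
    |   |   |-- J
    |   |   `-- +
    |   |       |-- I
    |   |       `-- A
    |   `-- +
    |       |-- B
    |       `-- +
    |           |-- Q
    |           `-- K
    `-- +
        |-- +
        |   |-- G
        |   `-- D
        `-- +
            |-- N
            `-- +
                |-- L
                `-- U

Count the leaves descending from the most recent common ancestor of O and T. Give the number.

The MRCA of O and T is the node subtending ((F,(R,(M,((E,(P,H)),(S,O))))),(T,C)).
That clade contains 10 terminal taxa: C, E, F, H, M, O, P, R, S, T.

10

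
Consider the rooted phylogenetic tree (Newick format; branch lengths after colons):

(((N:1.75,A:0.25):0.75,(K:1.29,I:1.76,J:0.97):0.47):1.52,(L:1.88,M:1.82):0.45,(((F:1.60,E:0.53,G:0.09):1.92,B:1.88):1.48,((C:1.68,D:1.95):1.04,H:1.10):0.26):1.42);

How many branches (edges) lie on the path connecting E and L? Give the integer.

The MRCA of E and L is the root of the tree.
From E up to that node: 4 branches. From L up to the same node: 2 branches. Total: 4 + 2 = 6.

6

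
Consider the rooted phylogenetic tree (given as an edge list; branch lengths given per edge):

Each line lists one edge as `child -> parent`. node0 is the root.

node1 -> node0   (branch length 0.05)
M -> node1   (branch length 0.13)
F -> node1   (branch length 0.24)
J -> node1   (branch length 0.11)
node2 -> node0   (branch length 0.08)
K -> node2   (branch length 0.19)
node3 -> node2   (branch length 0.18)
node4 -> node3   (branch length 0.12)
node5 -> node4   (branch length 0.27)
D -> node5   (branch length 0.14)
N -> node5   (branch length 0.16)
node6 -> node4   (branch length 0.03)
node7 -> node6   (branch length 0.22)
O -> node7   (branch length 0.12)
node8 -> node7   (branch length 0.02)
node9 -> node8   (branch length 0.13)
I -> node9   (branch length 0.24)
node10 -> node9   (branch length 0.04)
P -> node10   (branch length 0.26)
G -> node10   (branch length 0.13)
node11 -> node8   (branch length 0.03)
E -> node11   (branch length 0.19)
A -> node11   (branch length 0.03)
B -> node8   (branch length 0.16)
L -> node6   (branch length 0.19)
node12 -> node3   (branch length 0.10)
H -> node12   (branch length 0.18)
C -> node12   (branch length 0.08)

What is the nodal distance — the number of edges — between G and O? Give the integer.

The MRCA of G and O is the node subtending (O,((I,(P,G)),(E,A),B)).
From G up to that node: 4 branches. From O up to the same node: 1 branch. Total: 4 + 1 = 5.

5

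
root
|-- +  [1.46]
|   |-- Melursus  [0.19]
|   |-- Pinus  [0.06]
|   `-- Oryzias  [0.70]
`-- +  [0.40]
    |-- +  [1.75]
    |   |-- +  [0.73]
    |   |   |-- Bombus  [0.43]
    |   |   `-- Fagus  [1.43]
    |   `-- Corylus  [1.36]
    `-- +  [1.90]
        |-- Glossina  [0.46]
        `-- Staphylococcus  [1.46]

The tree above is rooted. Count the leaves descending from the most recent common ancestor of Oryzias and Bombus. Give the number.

The MRCA of Oryzias and Bombus is the root, so the clade is the entire tree.
That clade contains 8 terminal taxa: Bombus, Corylus, Fagus, Glossina, Melursus, Oryzias, Pinus, Staphylococcus.

8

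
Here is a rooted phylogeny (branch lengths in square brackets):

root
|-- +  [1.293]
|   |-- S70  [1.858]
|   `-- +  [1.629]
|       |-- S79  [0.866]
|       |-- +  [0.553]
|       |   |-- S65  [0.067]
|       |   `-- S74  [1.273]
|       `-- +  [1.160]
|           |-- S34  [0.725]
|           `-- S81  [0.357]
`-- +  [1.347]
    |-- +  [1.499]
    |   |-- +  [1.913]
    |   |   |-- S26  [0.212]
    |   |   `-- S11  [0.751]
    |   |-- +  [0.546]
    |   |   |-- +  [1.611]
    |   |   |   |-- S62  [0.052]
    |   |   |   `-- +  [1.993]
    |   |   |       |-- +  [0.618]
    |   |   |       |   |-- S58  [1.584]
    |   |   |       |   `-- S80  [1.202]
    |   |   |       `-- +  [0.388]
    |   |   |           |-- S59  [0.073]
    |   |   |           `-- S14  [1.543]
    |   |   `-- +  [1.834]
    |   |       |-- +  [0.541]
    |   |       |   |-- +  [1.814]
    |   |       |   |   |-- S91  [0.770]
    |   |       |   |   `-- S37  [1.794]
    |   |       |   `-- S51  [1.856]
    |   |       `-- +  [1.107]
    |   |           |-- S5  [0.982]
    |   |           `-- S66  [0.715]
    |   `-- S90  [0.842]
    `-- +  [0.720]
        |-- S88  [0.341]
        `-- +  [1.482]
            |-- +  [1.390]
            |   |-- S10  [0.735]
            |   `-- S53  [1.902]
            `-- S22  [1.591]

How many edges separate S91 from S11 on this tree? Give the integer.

7

The MRCA of S91 and S11 is the node subtending ((S26,S11),((S62,((S58,S80),(S59,S14))),(((S91,S37),S51),(S5,S66))),S90).
From S91 up to that node: 5 branches. From S11 up to the same node: 2 branches. Total: 5 + 2 = 7.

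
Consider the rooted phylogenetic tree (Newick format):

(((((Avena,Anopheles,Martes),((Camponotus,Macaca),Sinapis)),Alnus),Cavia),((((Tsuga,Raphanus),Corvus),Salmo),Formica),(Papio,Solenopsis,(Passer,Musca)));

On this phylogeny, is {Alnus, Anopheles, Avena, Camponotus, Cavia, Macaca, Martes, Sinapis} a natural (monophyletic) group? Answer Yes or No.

The most recent common ancestor of these taxa subtends ((((Avena,Anopheles,Martes),((Camponotus,Macaca),Sinapis)),Alnus),Cavia).
That clade has exactly 8 tips — every listed taxon and nothing else — so the group is monophyletic.

Yes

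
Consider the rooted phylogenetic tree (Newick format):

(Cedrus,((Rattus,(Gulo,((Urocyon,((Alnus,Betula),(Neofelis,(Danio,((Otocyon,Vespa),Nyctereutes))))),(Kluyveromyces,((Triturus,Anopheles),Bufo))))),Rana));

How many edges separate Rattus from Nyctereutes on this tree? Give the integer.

The MRCA of Rattus and Nyctereutes is the node subtending (Rattus,(Gulo,((Urocyon,((Alnus,Betula),(Neofelis,(Danio,((Otocyon,Vespa),Nyctereutes))))),(Kluyveromyces,((Triturus,Anopheles),Bufo))))).
From Rattus up to that node: 1 branch. From Nyctereutes up to the same node: 8 branches. Total: 1 + 8 = 9.

9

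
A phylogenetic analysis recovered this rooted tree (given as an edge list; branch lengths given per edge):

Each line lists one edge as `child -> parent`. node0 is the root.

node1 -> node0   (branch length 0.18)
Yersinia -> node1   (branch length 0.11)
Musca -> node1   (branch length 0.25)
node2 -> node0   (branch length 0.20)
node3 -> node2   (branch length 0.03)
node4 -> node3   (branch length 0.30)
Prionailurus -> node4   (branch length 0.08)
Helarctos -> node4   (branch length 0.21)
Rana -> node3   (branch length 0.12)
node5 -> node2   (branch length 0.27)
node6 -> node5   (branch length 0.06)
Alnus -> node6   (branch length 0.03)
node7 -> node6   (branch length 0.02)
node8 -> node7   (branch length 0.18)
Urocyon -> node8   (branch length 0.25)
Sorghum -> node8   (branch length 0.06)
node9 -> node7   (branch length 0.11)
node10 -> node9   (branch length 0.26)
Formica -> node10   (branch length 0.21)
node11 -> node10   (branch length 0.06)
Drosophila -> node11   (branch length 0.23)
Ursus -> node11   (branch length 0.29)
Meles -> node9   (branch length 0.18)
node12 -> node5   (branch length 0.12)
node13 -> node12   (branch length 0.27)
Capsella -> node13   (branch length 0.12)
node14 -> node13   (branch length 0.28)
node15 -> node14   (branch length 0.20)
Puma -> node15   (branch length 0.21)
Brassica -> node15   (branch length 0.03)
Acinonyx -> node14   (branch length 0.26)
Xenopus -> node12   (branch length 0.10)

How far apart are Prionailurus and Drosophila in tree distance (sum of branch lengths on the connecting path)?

1.42

The path runs Prionailurus → … → MRCA → … → Drosophila; the MRCA is the node subtending (((Prionailurus,Helarctos),Rana),((Alnus,((Urocyon,Sorghum),((Formica,(Drosophila,Ursus)),Meles))),((Capsella,((Puma,Brassica),Acinonyx)),Xenopus))).
Branch lengths along that path: 0.08 + 0.30 + 0.03 + 0.27 + 0.06 + 0.02 + 0.11 + 0.26 + 0.06 + 0.23 = 1.42.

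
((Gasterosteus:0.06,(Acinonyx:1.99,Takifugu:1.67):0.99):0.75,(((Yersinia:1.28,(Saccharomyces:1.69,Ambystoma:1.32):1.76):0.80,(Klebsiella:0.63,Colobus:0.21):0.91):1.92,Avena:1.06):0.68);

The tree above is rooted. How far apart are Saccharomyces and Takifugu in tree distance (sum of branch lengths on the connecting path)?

The path runs Saccharomyces → … → MRCA → … → Takifugu; the MRCA is the root of the tree.
Branch lengths along that path: 1.69 + 1.76 + 0.80 + 1.92 + 0.68 + 0.75 + 0.99 + 1.67 = 10.26.

10.26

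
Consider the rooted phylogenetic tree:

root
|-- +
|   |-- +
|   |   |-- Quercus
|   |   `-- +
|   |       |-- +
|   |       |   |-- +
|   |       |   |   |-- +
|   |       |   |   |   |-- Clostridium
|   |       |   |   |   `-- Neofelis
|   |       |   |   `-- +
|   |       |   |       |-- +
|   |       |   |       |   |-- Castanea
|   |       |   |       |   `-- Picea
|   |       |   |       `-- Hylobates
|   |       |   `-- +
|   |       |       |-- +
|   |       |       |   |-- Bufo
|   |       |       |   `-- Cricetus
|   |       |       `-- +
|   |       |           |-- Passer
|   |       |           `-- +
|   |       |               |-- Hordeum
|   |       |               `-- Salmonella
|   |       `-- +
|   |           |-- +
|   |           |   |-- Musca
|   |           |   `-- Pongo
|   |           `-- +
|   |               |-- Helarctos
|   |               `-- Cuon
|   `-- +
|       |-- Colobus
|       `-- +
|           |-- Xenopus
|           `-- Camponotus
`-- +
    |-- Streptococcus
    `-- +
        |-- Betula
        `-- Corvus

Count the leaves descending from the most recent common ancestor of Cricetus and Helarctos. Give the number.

14

The MRCA of Cricetus and Helarctos is the node subtending ((((Clostridium,Neofelis),((Castanea,Picea),Hylobates)),((Bufo,Cricetus),(Passer,(Hordeum,Salmonella)))),((Musca,Pongo),(Helarctos,Cuon))).
That clade contains 14 terminal taxa: Bufo, Castanea, Clostridium, Cricetus, Cuon, Helarctos, Hordeum, Hylobates, Musca, Neofelis, Passer, Picea, Pongo, Salmonella.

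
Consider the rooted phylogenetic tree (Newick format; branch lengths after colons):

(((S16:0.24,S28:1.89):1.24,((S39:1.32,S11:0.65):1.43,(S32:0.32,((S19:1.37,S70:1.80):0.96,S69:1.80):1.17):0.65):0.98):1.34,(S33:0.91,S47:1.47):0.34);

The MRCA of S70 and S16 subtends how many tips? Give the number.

8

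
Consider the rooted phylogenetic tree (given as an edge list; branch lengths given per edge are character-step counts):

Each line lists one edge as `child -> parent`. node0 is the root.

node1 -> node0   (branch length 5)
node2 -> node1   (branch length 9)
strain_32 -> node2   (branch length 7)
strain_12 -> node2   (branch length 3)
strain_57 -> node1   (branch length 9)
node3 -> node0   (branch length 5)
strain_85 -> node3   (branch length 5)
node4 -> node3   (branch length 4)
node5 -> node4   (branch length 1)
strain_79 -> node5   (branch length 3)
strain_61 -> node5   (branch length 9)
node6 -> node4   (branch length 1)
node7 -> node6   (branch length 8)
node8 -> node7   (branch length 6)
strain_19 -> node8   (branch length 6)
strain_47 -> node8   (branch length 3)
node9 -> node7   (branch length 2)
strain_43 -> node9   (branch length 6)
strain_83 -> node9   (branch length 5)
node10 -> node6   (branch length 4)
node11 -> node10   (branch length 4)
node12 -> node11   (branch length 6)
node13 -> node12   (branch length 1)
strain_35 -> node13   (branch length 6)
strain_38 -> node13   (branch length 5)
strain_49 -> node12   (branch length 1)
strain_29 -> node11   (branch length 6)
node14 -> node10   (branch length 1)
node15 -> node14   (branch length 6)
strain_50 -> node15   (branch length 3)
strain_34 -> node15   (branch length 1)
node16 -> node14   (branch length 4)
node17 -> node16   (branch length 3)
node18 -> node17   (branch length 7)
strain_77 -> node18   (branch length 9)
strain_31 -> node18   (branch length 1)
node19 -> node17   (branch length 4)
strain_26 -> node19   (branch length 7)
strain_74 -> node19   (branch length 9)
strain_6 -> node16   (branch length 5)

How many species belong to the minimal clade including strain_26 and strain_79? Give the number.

17

The MRCA of strain_26 and strain_79 is the node subtending ((strain_79,strain_61),(((strain_19,strain_47),(strain_43,strain_83)),((((strain_35,strain_38),strain_49),strain_29),((strain_50,strain_34),(((strain_77,strain_31),(strain_26,strain_74)),strain_6))))).
That clade contains 17 terminal taxa: strain_19, strain_26, strain_29, strain_31, strain_34, strain_35, strain_38, strain_43, strain_47, strain_49, strain_50, strain_6, strain_61, strain_74, strain_77, strain_79, strain_83.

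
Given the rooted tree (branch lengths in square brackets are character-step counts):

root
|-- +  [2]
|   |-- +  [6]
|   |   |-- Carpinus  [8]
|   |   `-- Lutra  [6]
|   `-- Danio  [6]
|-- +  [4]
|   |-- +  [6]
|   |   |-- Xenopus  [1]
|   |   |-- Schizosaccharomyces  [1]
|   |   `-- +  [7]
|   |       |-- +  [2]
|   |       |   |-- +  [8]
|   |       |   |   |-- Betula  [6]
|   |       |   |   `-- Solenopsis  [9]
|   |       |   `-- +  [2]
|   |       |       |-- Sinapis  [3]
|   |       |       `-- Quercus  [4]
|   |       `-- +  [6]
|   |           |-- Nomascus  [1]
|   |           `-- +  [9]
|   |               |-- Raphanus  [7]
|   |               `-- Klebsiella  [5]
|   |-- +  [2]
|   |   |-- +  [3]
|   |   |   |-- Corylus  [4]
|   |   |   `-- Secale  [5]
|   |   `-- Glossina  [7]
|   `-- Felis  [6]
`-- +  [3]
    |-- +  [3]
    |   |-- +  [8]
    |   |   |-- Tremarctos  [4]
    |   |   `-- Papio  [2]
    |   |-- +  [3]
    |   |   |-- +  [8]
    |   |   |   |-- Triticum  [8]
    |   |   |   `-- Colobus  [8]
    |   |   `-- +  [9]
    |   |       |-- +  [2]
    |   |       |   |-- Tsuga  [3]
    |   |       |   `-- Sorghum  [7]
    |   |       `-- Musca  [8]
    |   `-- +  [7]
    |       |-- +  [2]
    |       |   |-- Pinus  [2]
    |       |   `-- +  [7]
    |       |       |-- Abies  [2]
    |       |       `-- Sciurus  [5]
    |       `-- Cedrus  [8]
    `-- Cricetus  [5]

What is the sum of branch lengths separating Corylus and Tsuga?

36

The path runs Corylus → … → MRCA → … → Tsuga; the MRCA is the root of the tree.
Branch lengths along that path: 4 + 3 + 2 + 4 + 3 + 3 + 3 + 9 + 2 + 3 = 36.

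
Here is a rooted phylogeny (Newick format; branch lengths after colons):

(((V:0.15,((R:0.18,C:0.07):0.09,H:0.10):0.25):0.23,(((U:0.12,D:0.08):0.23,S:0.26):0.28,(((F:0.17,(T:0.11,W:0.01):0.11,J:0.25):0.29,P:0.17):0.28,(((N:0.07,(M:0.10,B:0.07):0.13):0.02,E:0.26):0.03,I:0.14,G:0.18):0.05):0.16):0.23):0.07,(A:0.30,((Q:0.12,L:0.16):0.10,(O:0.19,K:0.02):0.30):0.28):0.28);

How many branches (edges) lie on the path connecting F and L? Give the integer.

10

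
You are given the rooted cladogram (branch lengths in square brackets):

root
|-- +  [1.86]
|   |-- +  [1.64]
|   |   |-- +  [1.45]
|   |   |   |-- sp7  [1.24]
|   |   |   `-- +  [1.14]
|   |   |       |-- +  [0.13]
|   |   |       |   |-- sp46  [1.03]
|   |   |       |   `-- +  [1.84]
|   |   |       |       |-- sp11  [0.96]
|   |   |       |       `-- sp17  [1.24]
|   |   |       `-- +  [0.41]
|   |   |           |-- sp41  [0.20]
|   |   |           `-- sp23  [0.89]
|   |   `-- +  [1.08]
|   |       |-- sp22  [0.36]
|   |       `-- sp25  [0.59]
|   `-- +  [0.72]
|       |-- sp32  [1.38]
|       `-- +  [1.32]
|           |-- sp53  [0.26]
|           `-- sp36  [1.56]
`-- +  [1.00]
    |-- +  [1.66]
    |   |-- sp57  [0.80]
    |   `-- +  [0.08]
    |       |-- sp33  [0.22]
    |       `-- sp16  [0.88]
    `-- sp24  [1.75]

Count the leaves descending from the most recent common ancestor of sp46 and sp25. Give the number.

8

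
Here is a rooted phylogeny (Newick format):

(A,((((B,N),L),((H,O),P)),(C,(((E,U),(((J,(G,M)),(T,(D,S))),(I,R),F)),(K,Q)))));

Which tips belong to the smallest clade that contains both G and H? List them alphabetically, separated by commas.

B, C, D, E, F, G, H, I, J, K, L, M, N, O, P, Q, R, S, T, U

Tracing G: it sits inside (G,M).
Tracing H: it sits inside (H,O).
The smallest clade enclosing both is ((((B,N),L),((H,O),P)),(C,(((E,U),(((J,(G,M)),(T,(D,S))),(I,R),F)),(K,Q)))); the answer is its 20 terminal taxa in alphabetical order.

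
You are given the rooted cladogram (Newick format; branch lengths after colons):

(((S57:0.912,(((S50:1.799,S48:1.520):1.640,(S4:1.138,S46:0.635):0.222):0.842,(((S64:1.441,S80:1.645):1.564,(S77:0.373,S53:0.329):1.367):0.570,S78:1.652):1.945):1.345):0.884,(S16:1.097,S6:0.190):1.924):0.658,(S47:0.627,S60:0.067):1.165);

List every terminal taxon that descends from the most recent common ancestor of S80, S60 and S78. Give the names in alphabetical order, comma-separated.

Tracing S80: it sits inside (S64,S80).
Tracing S60: it sits inside (S47,S60).
Tracing S78: it sits inside (((S64,S80),(S77,S53)),S78).
The smallest clade enclosing all 3 is the whole tree (their MRCA is the root), so the answer is all 14 tips in alphabetical order.

S16, S4, S46, S47, S48, S50, S53, S57, S6, S60, S64, S77, S78, S80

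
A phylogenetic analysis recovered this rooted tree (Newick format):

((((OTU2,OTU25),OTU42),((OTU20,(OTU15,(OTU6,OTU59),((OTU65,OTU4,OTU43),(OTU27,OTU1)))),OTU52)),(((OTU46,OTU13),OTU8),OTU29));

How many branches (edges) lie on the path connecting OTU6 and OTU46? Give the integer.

The MRCA of OTU6 and OTU46 is the root of the tree.
From OTU6 up to that node: 6 branches. From OTU46 up to the same node: 4 branches. Total: 6 + 4 = 10.

10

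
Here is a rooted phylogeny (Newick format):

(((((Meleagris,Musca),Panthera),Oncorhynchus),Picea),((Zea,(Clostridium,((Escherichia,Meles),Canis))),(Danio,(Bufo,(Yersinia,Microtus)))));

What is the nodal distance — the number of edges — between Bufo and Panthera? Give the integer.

8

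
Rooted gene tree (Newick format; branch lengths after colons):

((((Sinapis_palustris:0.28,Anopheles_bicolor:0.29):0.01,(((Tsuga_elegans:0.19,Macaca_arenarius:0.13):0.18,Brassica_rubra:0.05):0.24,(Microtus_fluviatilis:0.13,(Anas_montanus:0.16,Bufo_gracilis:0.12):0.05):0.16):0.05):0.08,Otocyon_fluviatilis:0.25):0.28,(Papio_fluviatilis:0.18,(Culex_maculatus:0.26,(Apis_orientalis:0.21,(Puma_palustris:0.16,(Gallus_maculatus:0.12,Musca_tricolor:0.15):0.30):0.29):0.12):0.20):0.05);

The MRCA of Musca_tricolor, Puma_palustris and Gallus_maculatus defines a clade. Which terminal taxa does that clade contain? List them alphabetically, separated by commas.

Gallus_maculatus, Musca_tricolor, Puma_palustris

Tracing Musca_tricolor: it sits inside (Gallus_maculatus,Musca_tricolor).
Tracing Puma_palustris: it sits inside (Puma_palustris,(Gallus_maculatus,Musca_tricolor)).
Tracing Gallus_maculatus: it sits inside (Gallus_maculatus,Musca_tricolor).
The smallest clade enclosing all 3 is (Puma_palustris,(Gallus_maculatus,Musca_tricolor)); the answer is its 3 terminal taxa in alphabetical order.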